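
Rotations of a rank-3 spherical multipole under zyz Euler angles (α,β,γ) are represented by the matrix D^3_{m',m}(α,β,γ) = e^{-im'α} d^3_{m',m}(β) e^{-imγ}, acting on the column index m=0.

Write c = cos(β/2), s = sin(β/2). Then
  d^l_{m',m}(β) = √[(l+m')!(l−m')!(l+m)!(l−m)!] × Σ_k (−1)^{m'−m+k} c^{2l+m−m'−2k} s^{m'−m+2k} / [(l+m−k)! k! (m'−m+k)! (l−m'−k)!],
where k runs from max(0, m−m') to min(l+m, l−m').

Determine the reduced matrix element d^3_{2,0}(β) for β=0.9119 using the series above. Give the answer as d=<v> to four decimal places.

d^3_{2,0}(β=0.9119) via the finite sum:
c=cos(0.911900/2)=0.897843, s=sin(0.911900/2)=0.440315; N=√[120·1·6·6]=65.726707
Admissible k: 0..1 (factorial args all ≥0)
  k=0: (−1)^2·65.7267/(12)·0.8978^4·0.4403^2 = +0.690066
  k=1: (−1)^3·65.7267/(12)·0.8978^2·0.4403^4 = -0.165965
d^3_{2,0}(0.9119) = +0.690066 -0.165965 = +0.524100

d=0.5241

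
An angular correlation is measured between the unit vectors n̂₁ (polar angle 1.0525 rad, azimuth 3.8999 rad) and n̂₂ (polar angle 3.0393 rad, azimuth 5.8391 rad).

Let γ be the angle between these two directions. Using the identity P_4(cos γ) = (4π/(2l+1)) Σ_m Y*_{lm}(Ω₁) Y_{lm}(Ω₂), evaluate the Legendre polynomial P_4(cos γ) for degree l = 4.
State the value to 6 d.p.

-0.325885

Expand P_4 via completeness: Σ_{m} conj(Y_{4,m}) at Ω₁ times Y_{4,m} at Ω₂ —
  [-4]  conj(Y_{4,-4})(Ω₁) = (-0.250495, 0.027251) ; Y_{4,-4}(Ω₂) = (-0.000010, 0.000047) ; Δ = (0.000001, -0.000012)
  [-3]  conj(Y_{4,-3})(Ω₁) = (0.263120, -0.309784) ; Y_{4,-3}(Ω₂) = (-0.000313, -0.001288) ; Δ = (-0.000482, -0.000242)
  [-2]  conj(Y_{4,-2})(Ω₁) = (0.009814, 0.180963) ; Y_{4,-2}(Ω₂) = (0.013042, 0.016042) ; Δ = (-0.002775, 0.002518)
  [-1]  conj(Y_{4,-1})(Ω₁) = (0.189492, 0.179493) ; Y_{4,-1}(Ω₂) = (-0.170413, -0.081079) ; Δ = (-0.017739, -0.045952)
  [+0]  conj(Y_{4,0})(Ω₁) = (-0.238498, -0.000000) ; Y_{4,0}(Ω₂) = (0.802564, 0.000000) ; Δ = (-0.191410, -0.000000)
  [+1]  conj(Y_{4,1})(Ω₁) = (-0.189492, 0.179493) ; Y_{4,1}(Ω₂) = (0.170413, -0.081079) ; Δ = (-0.017739, 0.045952)
  [+2]  conj(Y_{4,2})(Ω₁) = (0.009814, -0.180963) ; Y_{4,2}(Ω₂) = (0.013042, -0.016042) ; Δ = (-0.002775, -0.002518)
  [+3]  conj(Y_{4,3})(Ω₁) = (-0.263120, -0.309784) ; Y_{4,3}(Ω₂) = (0.000313, -0.001288) ; Δ = (-0.000482, 0.000242)
  [+4]  conj(Y_{4,4})(Ω₁) = (-0.250495, -0.027251) ; Y_{4,4}(Ω₂) = (-0.000010, -0.000047) ; Δ = (0.000001, 0.000012)
Σ over m = (-0.233398, 0.000000); ×(4π/9) → (-0.325885, 0.000000). Real part: -0.325885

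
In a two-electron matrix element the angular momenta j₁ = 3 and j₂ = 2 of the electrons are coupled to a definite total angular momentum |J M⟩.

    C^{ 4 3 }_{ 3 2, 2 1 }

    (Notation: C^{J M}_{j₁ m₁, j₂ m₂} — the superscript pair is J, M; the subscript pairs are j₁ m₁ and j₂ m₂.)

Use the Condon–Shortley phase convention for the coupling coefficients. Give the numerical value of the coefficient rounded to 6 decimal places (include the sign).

j₁+j₂−J=1  J+j₁−j₂=5  J−j₁+j₂=3  j₁+j₂+J+1=10
(j₁±m₁, j₂±m₂, J±M) = (5,1,3,1,7,1)
P² = 6480
sum k=0..1:
  [0] +1/144 = 1/144
  [1] −1/240 = -1/240
S = 1/360
C² = P²·S² = 1/20 ; C = +0.223607

+√(1/20) = +0.223607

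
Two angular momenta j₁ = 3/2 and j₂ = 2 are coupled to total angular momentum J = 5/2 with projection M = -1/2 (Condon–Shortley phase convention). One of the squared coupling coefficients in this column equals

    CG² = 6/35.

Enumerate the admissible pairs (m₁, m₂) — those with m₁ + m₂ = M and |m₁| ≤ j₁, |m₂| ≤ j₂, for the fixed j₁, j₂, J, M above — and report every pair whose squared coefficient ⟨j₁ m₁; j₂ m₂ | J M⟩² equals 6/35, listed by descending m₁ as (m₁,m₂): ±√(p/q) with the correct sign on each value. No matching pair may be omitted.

(3/2,-2): +√(6/35)

Admissible pairs with m₁+m₂ = M = -1/2: (-3/2,1), (-1/2,0), (1/2,-1), (3/2,-2)
  (m₁,m₂)=(3/2,-2): CG² = 6/35, CG = +√(6/35)   ← matches the target
  (m₁,m₂)=(1/2,-1): CG² = 5/14, CG = +√(5/14)
  (m₁,m₂)=(-1/2,0): CG² = 3/35, CG = −√(3/35)
  (m₁,m₂)=(-3/2,1): CG² = 27/70, CG = −√(27/70)
Pairs with CG² = 6/35: (3/2,-2): +√(6/35)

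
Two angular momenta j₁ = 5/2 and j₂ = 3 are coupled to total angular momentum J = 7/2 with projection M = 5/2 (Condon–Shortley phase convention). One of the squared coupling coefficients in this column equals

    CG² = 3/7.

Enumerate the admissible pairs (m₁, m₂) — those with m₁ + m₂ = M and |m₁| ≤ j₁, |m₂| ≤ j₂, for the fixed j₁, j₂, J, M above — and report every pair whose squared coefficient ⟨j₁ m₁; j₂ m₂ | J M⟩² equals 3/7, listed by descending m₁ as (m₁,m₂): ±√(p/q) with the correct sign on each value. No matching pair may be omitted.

Admissible pairs with m₁+m₂ = M = 5/2: (-1/2,3), (1/2,2), (3/2,1), (5/2,0)
  (m₁,m₂)=(5/2,0): CG² = 8/21, CG = +√(8/21)
  (m₁,m₂)=(3/2,1): CG² = 10/63, CG = −√(10/63)
  (m₁,m₂)=(1/2,2): CG² = 2/63, CG = −√(2/63)
  (m₁,m₂)=(-1/2,3): CG² = 3/7, CG = +√(3/7)   ← matches the target
Pairs with CG² = 3/7: (-1/2,3): +√(3/7)

(-1/2,3): +√(3/7)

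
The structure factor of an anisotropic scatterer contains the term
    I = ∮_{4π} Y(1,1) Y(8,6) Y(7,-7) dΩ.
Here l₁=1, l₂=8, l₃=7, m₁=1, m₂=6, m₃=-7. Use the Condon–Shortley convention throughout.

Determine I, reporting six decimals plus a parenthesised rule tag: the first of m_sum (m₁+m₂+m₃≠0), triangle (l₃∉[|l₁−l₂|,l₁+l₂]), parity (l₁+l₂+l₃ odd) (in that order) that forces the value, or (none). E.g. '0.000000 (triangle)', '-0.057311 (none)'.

0.030597 (none)

m-sum 0 ✓  L=16 even ✓  7≤7≤9 ✓
Π(2lᵢ+1) = 3×17×15 = 765
triangle coeff Δ(1,8,7) = 1/2040
Σ_t [1,1]: t=1:−1/25401600 = -1/25401600
(3j)²=8/255 [(1 8 7; 0 0 0)], sign=+1
Σ_t [0,0]: t=0:+1/174356582400 = 1/174356582400
(3j)²=1/2040 [(1 8 7; 1 6 -7)], sign=+1
⇒ 4πI² = 1/85
I = (+1)√(1/85/(4π)) = 0.03059748
No selection rule forces the value: the integral is nonzero (none).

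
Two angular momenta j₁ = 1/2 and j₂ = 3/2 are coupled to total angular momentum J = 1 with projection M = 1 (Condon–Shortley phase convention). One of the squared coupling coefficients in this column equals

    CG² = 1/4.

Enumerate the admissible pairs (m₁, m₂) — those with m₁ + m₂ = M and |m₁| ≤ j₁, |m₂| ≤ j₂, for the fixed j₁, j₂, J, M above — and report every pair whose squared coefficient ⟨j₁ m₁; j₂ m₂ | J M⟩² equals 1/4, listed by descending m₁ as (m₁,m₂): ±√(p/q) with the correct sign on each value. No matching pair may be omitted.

(1/2,1/2): +√(1/4)

Admissible pairs with m₁+m₂ = M = 1: (-1/2,3/2), (1/2,1/2)
  (m₁,m₂)=(1/2,1/2): CG² = 1/4, CG = +√(1/4)   ← matches the target
  (m₁,m₂)=(-1/2,3/2): CG² = 3/4, CG = −√(3/4)
Pairs with CG² = 1/4: (1/2,1/2): +√(1/4)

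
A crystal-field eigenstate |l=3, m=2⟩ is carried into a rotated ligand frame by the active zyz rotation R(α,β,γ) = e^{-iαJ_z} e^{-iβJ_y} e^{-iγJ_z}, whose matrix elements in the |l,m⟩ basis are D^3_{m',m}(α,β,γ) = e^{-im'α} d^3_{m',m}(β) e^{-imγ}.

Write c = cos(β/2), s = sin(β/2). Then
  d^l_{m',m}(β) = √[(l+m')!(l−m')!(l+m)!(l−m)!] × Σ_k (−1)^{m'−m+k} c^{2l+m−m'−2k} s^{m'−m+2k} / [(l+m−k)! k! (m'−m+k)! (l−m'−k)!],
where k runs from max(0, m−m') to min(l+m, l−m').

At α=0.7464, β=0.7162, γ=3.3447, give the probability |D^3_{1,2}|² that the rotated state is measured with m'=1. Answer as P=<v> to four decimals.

First d^3_{1,2}(β=0.7162), then the phase factors e^{-i(1)α} and e^{-i(2)γ}:
Half-angle: c=0.936564, s=0.350495. N=√(24·2·120·1)=75.894664
k∈{1,2} keeps every argument non-negative
  k=1: (−1)^0·75.8947/(24)·0.9366^5·0.3505^1 = +0.798676
  k=2: (−1)^1·75.8947/(12)·0.9366^3·0.3505^3 = -0.223712
d^3_{1,2}(0.7162) = +0.798676 -0.223712 = +0.574964
|D^3_{1,2}|² = |d^3_{1,2}(β)|² = (+0.574964)² = 0.330583 (the z-rotation phases have unit modulus)

P=0.3306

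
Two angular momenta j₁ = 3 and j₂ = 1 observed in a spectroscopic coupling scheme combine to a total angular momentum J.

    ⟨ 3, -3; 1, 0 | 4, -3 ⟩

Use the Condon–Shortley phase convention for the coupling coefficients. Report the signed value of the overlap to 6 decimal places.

√[9·0!6!2!/9! · 0!6!1!1!1!7!] = √(129600)
  +(−1)^0/∏(0,0,6,1,0,1)! = 1/720  (running 1/720)
⟨..|..⟩ = √(129600)·(1/720) = +0.500000

+√(1/4) ≈ +0.500000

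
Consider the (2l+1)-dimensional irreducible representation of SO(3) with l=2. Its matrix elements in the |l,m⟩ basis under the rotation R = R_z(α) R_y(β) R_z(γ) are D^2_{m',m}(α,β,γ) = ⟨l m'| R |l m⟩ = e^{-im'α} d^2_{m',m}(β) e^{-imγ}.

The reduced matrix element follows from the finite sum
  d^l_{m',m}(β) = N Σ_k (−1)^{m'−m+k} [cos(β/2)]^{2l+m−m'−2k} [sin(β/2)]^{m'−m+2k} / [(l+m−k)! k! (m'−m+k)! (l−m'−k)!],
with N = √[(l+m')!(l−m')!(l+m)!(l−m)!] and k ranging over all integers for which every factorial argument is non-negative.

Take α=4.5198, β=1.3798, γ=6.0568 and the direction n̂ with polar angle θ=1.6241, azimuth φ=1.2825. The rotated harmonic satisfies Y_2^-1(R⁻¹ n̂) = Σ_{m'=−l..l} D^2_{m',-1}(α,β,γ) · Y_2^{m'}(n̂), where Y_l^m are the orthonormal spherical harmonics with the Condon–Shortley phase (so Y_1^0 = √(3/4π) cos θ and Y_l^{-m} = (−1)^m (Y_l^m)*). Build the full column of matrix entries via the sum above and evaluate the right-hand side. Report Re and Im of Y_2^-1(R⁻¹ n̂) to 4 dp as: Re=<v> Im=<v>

Need the full column D^2_{m',-1} for m'=−2..2 at α=4.5198, β=1.3798, γ=6.0568.
cos(β/2)=0.771310, sin(β/2)=0.636460
d^2_{-2,-1}: single k=1 term ⇒ +0.584100;  D = -0.478233+0.335360i
d^2_{-1,-1}: k∈[0..1] ⇒ +0.353928 -0.722971 = -0.369043;  D = +0.150136+0.337123i
d^2_{0,-1}: k∈[0..1] ⇒ -0.715374 +0.487100 = -0.228274;  D = -0.222450+0.051238i
d^2_{1,-1}: k∈[0..1] ⇒ +0.722971 -0.164091 = +0.558880;  D = +0.018885+0.558561i
d^2_{2,-1}: single k=0 term ⇒ -0.397715;  D = +0.392712+0.062889i
Y_2^{m'}(θ=1.6241,φ=1.2825) and Σ D·Y over m':
  (-0.4782+0.3354i)·(-0.3229-0.2100i)  (+0.1501+0.3371i)·(-0.0117+0.0394i)  (-0.2224+0.0512i)·(-0.3127+0.0000i)  (+0.0189+0.5586i)·(+0.0117+0.0394i)  (+0.3927+0.0629i)·(-0.3229+0.2100i)
Y_2^-1(R⁻¹ n̂) = +0.117563+0.047517i

Re=0.1176 Im=0.0475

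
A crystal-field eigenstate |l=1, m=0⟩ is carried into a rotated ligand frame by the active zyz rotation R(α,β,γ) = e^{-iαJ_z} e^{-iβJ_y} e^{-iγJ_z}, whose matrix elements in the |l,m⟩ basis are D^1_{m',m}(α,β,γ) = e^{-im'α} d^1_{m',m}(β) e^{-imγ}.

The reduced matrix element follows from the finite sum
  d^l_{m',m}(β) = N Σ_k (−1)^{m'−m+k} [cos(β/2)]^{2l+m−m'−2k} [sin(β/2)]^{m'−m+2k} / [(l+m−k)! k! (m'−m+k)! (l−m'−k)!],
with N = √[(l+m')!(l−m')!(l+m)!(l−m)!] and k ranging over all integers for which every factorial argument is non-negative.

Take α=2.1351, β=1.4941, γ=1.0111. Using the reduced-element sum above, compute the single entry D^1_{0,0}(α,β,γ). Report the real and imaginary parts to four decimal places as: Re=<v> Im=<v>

D^1_{0,0}(2.1351,1.4941,1.0111) = e^{-i·0·2.1351}·d^1_{0,0}(1.4941)·e^{-i·0·1.0111}. Compute d first:
c=cos(1.494100/2)=0.733697, s=sin(1.494100/2)=0.679477; N=√[1·1·1·1]=1.000000
k∈{0,1} keeps every argument non-negative
  k=0: (−1)^0·1.0000/(1)·0.7337^2·0.6795^0 = +0.538311
  k=1: (−1)^1·1.0000/(1)·0.7337^0·0.6795^2 = -0.461689
d^1_{0,0}(1.4941) = +0.538311 -0.461689 = +0.076621
D = (+1.000000+0.000000i)·(+0.076621)·(+1.000000+0.000000i) = +0.076621+0.000000i

Re=0.0766 Im=0.0000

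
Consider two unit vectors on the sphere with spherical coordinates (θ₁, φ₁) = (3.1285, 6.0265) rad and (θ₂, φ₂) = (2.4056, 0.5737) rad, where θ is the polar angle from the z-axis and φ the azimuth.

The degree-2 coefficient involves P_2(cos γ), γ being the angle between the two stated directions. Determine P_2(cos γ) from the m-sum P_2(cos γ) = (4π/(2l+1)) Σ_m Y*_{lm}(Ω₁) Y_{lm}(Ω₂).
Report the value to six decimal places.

0.337081

Term-by-term m-sum for l=2 (normalisation 4π/5 = 2.513274):
  m=-2: Y*=(0.000058, -0.000033)  Y=(0.071524, -0.158712)  product (-0.000001, -0.000011)
  m=-1: Y*=(-0.009782, 0.002568)  Y=(-0.322849, 0.208625)  product (0.002623, -0.002870)
  m=+0: Y*=(0.630621, -0.000000)  Y=(0.204366, 0.000000)  product (0.128877, 0.000000)
  m=+1: Y*=(0.009782, 0.002568)  Y=(0.322849, 0.208625)  product (0.002623, 0.002870)
  m=+2: Y*=(0.000058, 0.000033)  Y=(0.071524, 0.158712)  product (-0.000001, 0.000011)
Total Σ_m = (0.134120, 0.000000). Multiply by 2.513274: (0.337081, 0.000000). P_2(cos γ) = 0.337081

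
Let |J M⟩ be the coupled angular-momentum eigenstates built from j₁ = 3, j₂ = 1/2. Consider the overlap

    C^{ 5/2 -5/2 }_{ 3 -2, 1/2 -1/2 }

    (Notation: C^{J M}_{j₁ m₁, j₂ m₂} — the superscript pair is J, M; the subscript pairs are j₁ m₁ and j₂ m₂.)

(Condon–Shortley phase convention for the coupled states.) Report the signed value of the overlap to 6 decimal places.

triangle: 1!*5!*0!/7! = 120/5040
(j±m)!: 1!*5!*0!*1!*0!*5! = 14400
prefactor² = (2J+1)*Δ*N² = 14400/7
  k=0: +1/(0!*1!*5!*0!*0!*0!) = 1/120
Σ = 1/120  ⇒  CG² = 14400/7*(1/120)² = 1/7
CG = +√(1/7) = +0.377964

+0.377964  (= +√(1/7))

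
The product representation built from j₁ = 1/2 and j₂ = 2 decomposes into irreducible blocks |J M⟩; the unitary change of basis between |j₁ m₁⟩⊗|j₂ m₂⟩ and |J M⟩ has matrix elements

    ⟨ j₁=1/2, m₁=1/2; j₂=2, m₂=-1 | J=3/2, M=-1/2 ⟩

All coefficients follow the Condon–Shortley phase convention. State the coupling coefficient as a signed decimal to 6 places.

+√(3/5) = +0.774597

j₁+j₂−J=1  J+j₁−j₂=0  J−j₁+j₂=3  j₁+j₂+J+1=5
(j₁±m₁, j₂±m₂, J±M) = (1,0,1,3,1,2)
P² = 12/5
sum k=0..0:
  [0] +1/2 = 1/2
S = 1/2
C² = P²·S² = 3/5 ; C = +0.774597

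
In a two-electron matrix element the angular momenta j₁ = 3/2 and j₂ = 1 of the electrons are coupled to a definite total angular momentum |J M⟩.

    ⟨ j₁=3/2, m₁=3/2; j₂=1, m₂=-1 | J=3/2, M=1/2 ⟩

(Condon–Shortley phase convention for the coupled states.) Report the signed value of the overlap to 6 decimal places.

j₁+j₂−J=1  J+j₁−j₂=2  J−j₁+j₂=1  j₁+j₂+J+1=5
(j₁±m₁, j₂±m₂, J±M) = (3,0,0,2,2,1)
P² = 8/5
sum k=0..0:
  [0] +1/2 = 1/2
S = 1/2
C² = P²·S² = 2/5 ; C = +0.632456

+√(2/5) = +0.632456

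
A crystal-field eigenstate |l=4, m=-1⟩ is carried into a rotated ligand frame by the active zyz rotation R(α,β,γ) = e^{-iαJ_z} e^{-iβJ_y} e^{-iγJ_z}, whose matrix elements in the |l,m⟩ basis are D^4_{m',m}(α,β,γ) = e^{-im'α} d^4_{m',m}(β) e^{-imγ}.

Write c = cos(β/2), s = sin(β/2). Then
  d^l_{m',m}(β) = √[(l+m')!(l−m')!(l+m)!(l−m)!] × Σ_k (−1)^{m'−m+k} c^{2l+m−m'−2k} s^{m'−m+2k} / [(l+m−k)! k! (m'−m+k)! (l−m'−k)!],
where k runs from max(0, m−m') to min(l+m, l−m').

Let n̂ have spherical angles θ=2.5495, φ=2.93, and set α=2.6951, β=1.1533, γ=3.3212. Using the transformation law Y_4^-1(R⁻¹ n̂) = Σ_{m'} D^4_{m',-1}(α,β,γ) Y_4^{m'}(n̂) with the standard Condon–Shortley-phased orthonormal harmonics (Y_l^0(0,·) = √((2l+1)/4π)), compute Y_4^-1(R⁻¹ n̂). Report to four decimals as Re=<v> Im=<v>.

Re=0.2102 Im=0.0100

Need the full column D^4_{m',-1} for m'=−4..4 at α=2.6951, β=1.1533, γ=3.3212.
cos(β/2)=0.838294, sin(β/2)=0.545219
d^4_{-4,-1}: single k=3 term ⇒ +0.502097;  D = +0.017854+0.501779i
d^4_{-3,-1}: k∈[2..3] ⇒ +0.818822 -0.577281 = +0.241541;  D = +0.096486-0.221433i
d^4_{-2,-1}: k∈[1..3] ⇒ +0.672947 -1.423311 +0.401382 = -0.348982;  D = +0.263885-0.228371i
d^4_{-1,-1}: k∈[0..3] ⇒ +0.243877 -1.547428 +1.309150 -0.184594 = -0.178995;  D = -0.172658+0.047206i
d^4_{0,-1}: k∈[0..3] ⇒ -0.709348 +1.800362 -0.761568 +0.053692 = +0.383137;  D = -0.376974-0.068445i
d^4_{1,-1}: k∈[0..3] ⇒ +1.031619 -1.309150 +0.276891 -0.007808 = -0.008449;  D = -0.006846-0.004951i
d^4_{2,-1}: k∈[0..2] ⇒ -0.948874 +0.602073 -0.050936 = -0.397738;  D = +0.190058+0.349390i
d^4_{3,-1}: k∈[0..1] ⇒ +0.577281 -0.146517 = +0.430764;  D = +0.022265+0.430188i
d^4_{4,-1}: single k=0 term ⇒ -0.212391;  D = -0.081687+0.196054i
Y_4^{m'}(θ=2.5495,φ=2.93) and Σ D·Y over m':
  (+0.0179+0.5018i)·(+0.0285+0.0322i)  (+0.0965-0.2214i)·(+0.1454+0.1071i)  (+0.2639-0.2284i)·(+0.3629+0.1634i)  (-0.1727+0.0472i)·(+0.3898+0.0837i)  (-0.3770-0.0684i)·(-0.1125+0.0000i)  (-0.0068-0.0050i)·(-0.3898+0.0837i)  (+0.1901+0.3494i)·(+0.3629-0.1634i)  (+0.0223+0.4302i)·(-0.1454+0.1071i)  (-0.0817+0.1961i)·(+0.0285-0.0322i)
Y_4^-1(R⁻¹ n̂) = +0.210194+0.010021i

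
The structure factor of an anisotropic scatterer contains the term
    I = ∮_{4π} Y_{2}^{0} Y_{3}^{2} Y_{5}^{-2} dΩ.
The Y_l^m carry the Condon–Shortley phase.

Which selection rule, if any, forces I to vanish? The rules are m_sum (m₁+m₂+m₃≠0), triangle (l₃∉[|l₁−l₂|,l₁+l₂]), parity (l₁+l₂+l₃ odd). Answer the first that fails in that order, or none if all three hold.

none

azimuthal sum: 0 + 2 − 2 = 0  ✓
1 ≤ 5 ≤ 5 (triangle on l)  ✓
L = 2 + 3 + 5 = 10 (even)  ✓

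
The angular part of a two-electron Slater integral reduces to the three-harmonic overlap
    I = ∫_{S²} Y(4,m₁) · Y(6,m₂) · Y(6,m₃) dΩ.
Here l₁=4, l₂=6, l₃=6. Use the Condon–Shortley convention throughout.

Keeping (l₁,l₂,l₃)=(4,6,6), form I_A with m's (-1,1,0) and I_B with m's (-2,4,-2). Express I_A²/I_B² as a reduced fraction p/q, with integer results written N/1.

280/529

l's match ⇒ only the (l;m) 3-j factors differ between A and B.
A: triangle coeff Δ(4,6,6) = 1/15315300; Σ_t [1,4]: t=1:−1/207360 t=2:+1/17280 t=3:−1/13824 t=4:+1/103680 = -1/103680; (3j)²=10/7293 [(4 6 6; -1 1 0)], sign=-1
B: triangle coeff Δ(4,6,6) = 1/15315300; Σ_t [2,4]: t=2:+1/3870720 t=3:−1/181440 t=4:+1/138240 = 23/11612160; (3j)²=529/204204 [(4 6 6; -2 4 -2)], sign=+1
I_A²/I_B² = (10/7293)/(529/204204) = 280/529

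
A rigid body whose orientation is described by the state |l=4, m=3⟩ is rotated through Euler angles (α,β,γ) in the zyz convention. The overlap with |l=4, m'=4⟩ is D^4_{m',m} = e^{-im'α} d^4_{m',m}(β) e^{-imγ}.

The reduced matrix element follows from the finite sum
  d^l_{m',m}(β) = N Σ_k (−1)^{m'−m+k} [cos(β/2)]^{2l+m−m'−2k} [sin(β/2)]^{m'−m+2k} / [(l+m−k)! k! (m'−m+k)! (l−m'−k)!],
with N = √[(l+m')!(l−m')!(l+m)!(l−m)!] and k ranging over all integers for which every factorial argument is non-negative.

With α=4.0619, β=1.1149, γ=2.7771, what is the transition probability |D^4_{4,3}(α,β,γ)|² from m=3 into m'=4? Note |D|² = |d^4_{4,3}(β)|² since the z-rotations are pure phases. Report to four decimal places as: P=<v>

First d^4_{4,3}(β=1.1149), then the phase factors e^{-i(4)α} and e^{-i(3)γ}:
c=cos(1.114900/2)=0.848607, s=sin(1.114900/2)=0.529024; N=√[40320·1·5040·1]=14255.272709
Admissible k: 0..0 (factorial args all ≥0)
  k=0: (−1)^1·14255.2727/(5040)·0.8486^7·0.5290^1 = -0.474205
d^4_{4,3}(1.1149) = -0.474205
|D^4_{4,3}|² = |d^4_{4,3}(β)|² = (-0.474205)² = 0.224870 (the z-rotation phases have unit modulus)

P=0.2249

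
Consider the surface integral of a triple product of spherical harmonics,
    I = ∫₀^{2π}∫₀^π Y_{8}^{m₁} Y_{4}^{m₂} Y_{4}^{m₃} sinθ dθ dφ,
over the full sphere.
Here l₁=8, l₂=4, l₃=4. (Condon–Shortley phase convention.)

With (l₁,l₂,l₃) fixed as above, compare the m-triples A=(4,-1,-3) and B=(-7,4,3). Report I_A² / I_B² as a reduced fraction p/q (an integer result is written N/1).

32/65

l's match ⇒ only the (l;m) 3-j factors differ between A and B.
A: triangle coeff Δ(8,4,4) = 1/218790; Σ_t [3,3]: t=3:−1/3628800 = -1/3628800; (3j)²=16/1105 [(8 4 4; 4 -1 -3)], sign=+1
B: triangle coeff Δ(8,4,4) = 1/218790; Σ_t [8,8]: t=8:+1/203212800 = 1/203212800; (3j)²=1/34 [(8 4 4; -7 4 3)], sign=-1
I_A²/I_B² = (16/1105)/(1/34) = 32/65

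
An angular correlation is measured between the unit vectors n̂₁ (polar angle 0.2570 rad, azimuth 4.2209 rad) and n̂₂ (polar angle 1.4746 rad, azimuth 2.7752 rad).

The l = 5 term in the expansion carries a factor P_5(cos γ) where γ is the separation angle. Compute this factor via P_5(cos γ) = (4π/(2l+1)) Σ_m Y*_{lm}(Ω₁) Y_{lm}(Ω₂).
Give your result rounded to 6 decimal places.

0.216730

Addition theorem: P_5(cos γ) = (4π/11) Σ_m Y*_{lm}(Ω₁) Y_{lm}(Ω₂), m = −5…5:
  m=-5: Y*=-0.00031 + 0.00038j  Y=0.11710 - 0.43812j  product 0.00013 + 0.00018j
  m=-4: Y*=-0.00228 - 0.00547j  Y=0.01453 + 0.13762j  product 0.00072 - 0.00039j
  m=-3: Y*=0.04195 + 0.00405j  Y=0.14213 + 0.27869j  product 0.00483 + 0.01227j
  m=-2: Y*=-0.10607 + 0.15917j  Y=-0.11656 - 0.10490j  product 0.02906 - 0.00743j
  m=-1: Y*=-0.24123 - 0.45064j  Y=-0.25973 - 0.09966j  product 0.01774 + 0.14109j
  m=+0: Y*=0.52539 + 0.00000j  Y=0.16130 + 0.00000j  product 0.08474 + 0.00000j
  m=+1: Y*=0.24123 - 0.45064j  Y=0.25973 - 0.09966j  product 0.01774 - 0.14109j
  m=+2: Y*=-0.10607 - 0.15917j  Y=-0.11656 + 0.10490j  product 0.02906 + 0.00743j
  m=+3: Y*=-0.04195 + 0.00405j  Y=-0.14213 + 0.27869j  product 0.00483 - 0.01227j
  m=+4: Y*=-0.00228 + 0.00547j  Y=0.01453 - 0.13762j  product 0.00072 + 0.00039j
  m=+5: Y*=0.00031 + 0.00038j  Y=-0.11710 - 0.43812j  product 0.00013 - 0.00018j
Total Σ_m = 0.18971 + 0.00000j. Multiply by 1.142397: 0.21673 + 0.00000j. P_5(cos γ) = 0.216730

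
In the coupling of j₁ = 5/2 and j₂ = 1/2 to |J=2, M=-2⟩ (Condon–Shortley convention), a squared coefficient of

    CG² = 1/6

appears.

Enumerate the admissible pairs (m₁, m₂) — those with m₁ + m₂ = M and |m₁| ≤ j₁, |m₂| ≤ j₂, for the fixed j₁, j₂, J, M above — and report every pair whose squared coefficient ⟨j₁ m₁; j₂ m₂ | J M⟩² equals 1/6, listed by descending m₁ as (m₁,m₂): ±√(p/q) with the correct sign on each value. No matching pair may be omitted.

Admissible pairs with m₁+m₂ = M = -2: (-5/2,1/2), (-3/2,-1/2)
  (m₁,m₂)=(-3/2,-1/2): CG² = 1/6, CG = +√(1/6)   ← matches the target
  (m₁,m₂)=(-5/2,1/2): CG² = 5/6, CG = −√(5/6)
Pairs with CG² = 1/6: (-3/2,-1/2): +√(1/6)

(-3/2,-1/2): +√(1/6)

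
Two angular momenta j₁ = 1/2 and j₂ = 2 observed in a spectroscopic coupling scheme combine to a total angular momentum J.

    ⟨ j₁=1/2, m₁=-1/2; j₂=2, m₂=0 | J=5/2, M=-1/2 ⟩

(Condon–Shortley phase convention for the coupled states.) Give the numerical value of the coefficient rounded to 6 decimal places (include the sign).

+0.774597  (= +√(3/5))

√[6·0!1!4!/6! · 0!1!2!2!2!3!] = √(48/5)
  +(−1)^0/∏(0,0,1,2,0,2)! = 1/4  (running 1/4)
⟨..|..⟩ = √(48/5)·(1/4) = +0.774597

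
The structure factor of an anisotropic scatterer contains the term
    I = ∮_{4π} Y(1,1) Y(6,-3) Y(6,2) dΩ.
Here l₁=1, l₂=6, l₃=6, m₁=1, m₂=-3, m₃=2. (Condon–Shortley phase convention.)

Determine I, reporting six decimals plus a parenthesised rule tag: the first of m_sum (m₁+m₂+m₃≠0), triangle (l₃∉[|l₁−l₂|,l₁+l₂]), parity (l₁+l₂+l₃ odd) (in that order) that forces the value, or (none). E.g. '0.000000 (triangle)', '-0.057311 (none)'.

0.000000 (parity)

l₁+l₂+l₃=13 is odd: 3j(l;000)=0 ⇒ I=0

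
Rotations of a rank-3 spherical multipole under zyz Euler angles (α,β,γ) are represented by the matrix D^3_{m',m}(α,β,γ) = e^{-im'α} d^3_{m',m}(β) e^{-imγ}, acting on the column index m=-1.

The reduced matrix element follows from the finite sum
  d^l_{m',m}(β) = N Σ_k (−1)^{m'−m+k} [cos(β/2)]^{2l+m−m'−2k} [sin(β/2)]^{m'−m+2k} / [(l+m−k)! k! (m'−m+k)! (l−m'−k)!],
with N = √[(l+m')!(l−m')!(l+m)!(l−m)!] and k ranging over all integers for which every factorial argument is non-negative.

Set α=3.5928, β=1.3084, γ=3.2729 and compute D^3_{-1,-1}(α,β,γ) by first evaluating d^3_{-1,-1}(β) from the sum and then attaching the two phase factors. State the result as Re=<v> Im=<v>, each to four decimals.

First d^3_{-1,-1}(β=1.3084), then the phase factors e^{-i(-1)α} and e^{-i(-1)γ}:
Half-angle: c=0.793535, s=0.608525. N=√(2·24·2·24)=48.000000
k∈{0,1,2} keeps every argument non-negative
  k=0: (−1)^0·48.0000/(48)·0.7935^6·0.6085^0 = +0.249687
  k=1: (−1)^1·48.0000/(6)·0.7935^4·0.6085^2 = -1.174656
  k=2: (−1)^2·48.0000/(8)·0.7935^2·0.6085^4 = +0.518079
d^3_{-1,-1}(1.3084) = +0.249687 -1.174656 +0.518079 = -0.406889
Attach z-rotation phases: D = e^{-i(-1)(3.5928)}·(-0.406889)·e^{-i(-1)(3.2729)} = -0.339786-0.223840i

Re=-0.3398 Im=-0.2238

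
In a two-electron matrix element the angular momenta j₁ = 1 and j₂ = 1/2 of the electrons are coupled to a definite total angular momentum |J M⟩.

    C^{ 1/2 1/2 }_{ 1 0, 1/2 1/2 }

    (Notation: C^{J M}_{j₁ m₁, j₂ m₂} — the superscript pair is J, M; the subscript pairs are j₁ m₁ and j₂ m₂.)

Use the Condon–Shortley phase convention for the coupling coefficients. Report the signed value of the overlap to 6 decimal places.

j₁+j₂−J=1  J+j₁−j₂=1  J−j₁+j₂=0  j₁+j₂+J+1=3
(j₁±m₁, j₂±m₂, J±M) = (1,1,1,0,1,0)
P² = 1/3
sum k=1..1:
  [1] −1/1 = -1
S = -1
C² = P²·S² = 1/3 ; C = -0.577350

−√(1/3) = -0.577350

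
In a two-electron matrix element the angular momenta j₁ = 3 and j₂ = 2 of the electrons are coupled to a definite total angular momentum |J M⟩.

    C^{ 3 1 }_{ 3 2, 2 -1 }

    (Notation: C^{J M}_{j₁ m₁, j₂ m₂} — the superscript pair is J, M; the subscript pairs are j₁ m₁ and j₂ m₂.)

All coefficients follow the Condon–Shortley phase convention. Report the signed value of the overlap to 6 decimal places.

triangle: 2!·4!·2!/9! = 96/362880
(j±m)!: 5!·1!·1!·3!·4!·2! = 34560
prefactor² = (2J+1)·Δ·N² = 64
  k=0: +1/(0!·2!·1!·1!·3!·1!) = 1/12
  k=1: −1/(1!·1!·0!·0!·4!·2!) = -1/48
Σ = 1/16  ⇒  CG² = 64·(1/16)² = 1/4
CG = +√(1/4) = +0.500000

+0.500000  (= +√(1/4))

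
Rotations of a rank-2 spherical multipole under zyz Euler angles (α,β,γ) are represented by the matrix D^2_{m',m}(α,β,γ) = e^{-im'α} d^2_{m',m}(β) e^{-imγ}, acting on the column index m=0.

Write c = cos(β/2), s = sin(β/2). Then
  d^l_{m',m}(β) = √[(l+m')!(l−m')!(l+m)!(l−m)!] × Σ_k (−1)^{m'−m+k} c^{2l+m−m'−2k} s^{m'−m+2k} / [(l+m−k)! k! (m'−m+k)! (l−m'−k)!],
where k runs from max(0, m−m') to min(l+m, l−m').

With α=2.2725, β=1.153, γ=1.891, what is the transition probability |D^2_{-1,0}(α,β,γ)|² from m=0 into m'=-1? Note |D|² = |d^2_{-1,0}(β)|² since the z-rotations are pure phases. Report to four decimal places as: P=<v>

P=0.2063

First d^2_{-1,0}(β=1.1530), then the phase factors e^{-i(-1)α} and e^{-i(0)γ}:
With c≡cos(β/2)=0.838376 and s≡sin(β/2)=0.545093, N=[1·6·2·2]^{1/2}=4.898979
The bounds max(0,m−m')=1 and min(l+m,l−m')=2 give 2 terms
  k=1: (−1)^0·4.8990/(2)·0.8384^3·0.5451^1 = +0.786796
  k=2: (−1)^1·4.8990/(2)·0.8384^1·0.5451^3 = -0.332603
d^2_{-1,0}(1.1530) = +0.786796 -0.332603 = +0.454193
|D^2_{-1,0}|² = |d^2_{-1,0}(β)|² = (+0.454193)² = 0.206291 (the z-rotation phases have unit modulus)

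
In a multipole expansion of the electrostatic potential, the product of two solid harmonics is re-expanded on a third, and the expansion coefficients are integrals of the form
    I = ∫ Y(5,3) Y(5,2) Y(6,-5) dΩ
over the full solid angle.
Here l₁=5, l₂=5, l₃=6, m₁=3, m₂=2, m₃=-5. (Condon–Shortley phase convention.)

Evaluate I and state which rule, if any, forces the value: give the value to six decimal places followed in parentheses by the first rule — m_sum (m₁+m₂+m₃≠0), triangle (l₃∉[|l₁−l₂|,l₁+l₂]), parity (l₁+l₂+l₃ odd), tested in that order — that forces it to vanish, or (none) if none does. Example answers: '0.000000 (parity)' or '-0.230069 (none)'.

-0.065948 (none)

Checks pass: Σm=0; 16 even; l₃=6∈[0,10].
(2·5+1)(2·5+1)(2·6+1) = 1573
Δ: 4! 6! 6! / 17! → 1/28588560
sum: t=0:+1/345600 t=1:−1/13824 t=2:+1/5184 t=3:−1/13824 t=4:+1/345600 = 7/129600
3j²(5 5 6; 0 0 0) = Δ·Π!·Σ² = 80/7293  (sign +1)
sum: t=1:−1/518400 t=2:+1/345600 = 1/1036800
3j²(5 5 6; 3 2 -5) = Δ·Π!·Σ² = 7/2210  (sign -1)
combine: 4πI² = 1573·80/7293·7/2210 = 616/11271
take √, sign -1: I = -0.06594839
No selection rule forces the value: the integral is nonzero (none).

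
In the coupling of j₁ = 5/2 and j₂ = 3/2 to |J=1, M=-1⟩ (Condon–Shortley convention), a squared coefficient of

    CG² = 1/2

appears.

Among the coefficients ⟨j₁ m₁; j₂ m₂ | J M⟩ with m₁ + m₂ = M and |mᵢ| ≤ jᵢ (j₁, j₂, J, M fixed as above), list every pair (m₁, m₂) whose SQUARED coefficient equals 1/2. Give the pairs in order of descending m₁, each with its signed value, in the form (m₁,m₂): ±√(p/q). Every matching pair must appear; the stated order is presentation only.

(-5/2,3/2): −√(1/2)

Admissible pairs with m₁+m₂ = M = -1: (-5/2,3/2), (-3/2,1/2), (-1/2,-1/2), (1/2,-3/2)
  (m₁,m₂)=(1/2,-3/2): CG² = 1/20, CG = +√(1/20)
  (m₁,m₂)=(-1/2,-1/2): CG² = 3/20, CG = −√(3/20)
  (m₁,m₂)=(-3/2,1/2): CG² = 3/10, CG = +√(3/10)
  (m₁,m₂)=(-5/2,3/2): CG² = 1/2, CG = −√(1/2)   ← matches the target
Pairs with CG² = 1/2: (-5/2,3/2): −√(1/2)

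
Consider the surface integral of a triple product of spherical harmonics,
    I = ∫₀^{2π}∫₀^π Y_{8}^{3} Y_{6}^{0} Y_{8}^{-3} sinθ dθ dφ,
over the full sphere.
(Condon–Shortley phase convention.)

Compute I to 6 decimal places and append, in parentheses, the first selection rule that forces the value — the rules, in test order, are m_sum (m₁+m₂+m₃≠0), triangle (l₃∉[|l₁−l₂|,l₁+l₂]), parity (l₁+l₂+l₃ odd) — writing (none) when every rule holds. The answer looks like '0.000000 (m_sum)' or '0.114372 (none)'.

0.083252 (none)

Checks pass: Σm=0; 22 even; l₃=8∈[2,14].
(2·8+1)(2·6+1)(2·8+1) = 3757
Δ: 6! 10! 6! / 23! → 1/13742520792
sum: t=0:+1/41803776000 t=1:−1/435456000 t=2:+1/39813120 t=3:−1/18662400 t=4:+1/39813120 t=5:−1/435456000 t=6:+1/41803776000 = -11/1393459200
3j²(8 6 8; 0 0 0) = Δ·Π!·Σ² = 600/96577  (sign -1)
sum: t=0:+1/7464960000 t=1:−1/248832000 t=2:+1/69672960 t=3:−1/104509440 t=4:+1/836075520 t=5:−1/52254720000 = 31/14929920000
3j²(8 6 8; 3 0 -3) = Δ·Π!·Σ² = 2883/772616  (sign -1)
combine: 4πI² = 3757·600/96577·2883/772616 = 216225/2482597
take √, sign +1: I = 0.08325204
No selection rule forces the value: the integral is nonzero (none).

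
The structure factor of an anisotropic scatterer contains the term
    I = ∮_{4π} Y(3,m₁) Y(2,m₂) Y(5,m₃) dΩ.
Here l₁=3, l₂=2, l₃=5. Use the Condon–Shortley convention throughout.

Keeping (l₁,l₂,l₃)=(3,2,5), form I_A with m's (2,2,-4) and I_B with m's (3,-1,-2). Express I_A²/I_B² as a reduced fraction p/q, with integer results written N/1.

18/1

Shared (l₁,l₂,l₃)=(3,2,5): N and (l;000)² cancel in I_A²/I_B².
A: Δ = 0!·6!·4!/11! = 1/2310; Racah Σ t=0..0: t=0:+1/2880 = 1/2880; ⇒ 3j(3 2 5; 2 2 -4)² = 3/55, sgn -1
B: Δ = 0!·6!·4!/11! = 1/2310; Racah Σ t=0..0: t=0:+1/4320 = 1/4320; ⇒ 3j(3 2 5; 3 -1 -2)² = 1/330, sgn -1
I_A²/I_B² = (3/55)/(1/330) = 18/1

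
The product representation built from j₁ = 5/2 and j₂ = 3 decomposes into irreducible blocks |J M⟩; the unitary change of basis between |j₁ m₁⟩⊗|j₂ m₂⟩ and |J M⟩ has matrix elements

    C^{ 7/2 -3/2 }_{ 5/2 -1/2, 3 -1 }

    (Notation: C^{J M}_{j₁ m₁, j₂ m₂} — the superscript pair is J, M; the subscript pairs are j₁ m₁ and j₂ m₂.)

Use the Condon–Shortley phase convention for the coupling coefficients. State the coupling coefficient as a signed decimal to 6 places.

-0.487950

j₁+j₂−J=2  J+j₁−j₂=3  J−j₁+j₂=4  j₁+j₂+J+1=10
(j₁±m₁, j₂±m₂, J±M) = (2,3,2,4,2,5)
P² = 3072/35
sum k=0..2:
  [0] +1/48 = 1/48
  [1] −1/12 = -1/12
  [2] +1/96 = 1/96
S = -5/96
C² = P²·S² = 5/21 ; C = -0.487950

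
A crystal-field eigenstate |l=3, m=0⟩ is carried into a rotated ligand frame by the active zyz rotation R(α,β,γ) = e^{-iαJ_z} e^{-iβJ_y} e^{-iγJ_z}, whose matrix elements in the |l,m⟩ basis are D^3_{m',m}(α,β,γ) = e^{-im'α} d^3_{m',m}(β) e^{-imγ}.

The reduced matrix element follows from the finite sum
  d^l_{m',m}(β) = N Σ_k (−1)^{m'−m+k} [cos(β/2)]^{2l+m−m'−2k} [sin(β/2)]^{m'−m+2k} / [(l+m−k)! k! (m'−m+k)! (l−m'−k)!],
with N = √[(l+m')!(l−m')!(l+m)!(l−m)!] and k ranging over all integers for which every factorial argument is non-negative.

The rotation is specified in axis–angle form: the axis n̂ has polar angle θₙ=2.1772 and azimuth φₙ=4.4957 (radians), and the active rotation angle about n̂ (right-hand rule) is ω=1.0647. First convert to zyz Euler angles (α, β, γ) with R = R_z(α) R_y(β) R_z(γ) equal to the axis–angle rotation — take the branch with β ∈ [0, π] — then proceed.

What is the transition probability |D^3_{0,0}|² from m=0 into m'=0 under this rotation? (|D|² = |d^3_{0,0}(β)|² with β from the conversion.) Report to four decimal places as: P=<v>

P=0.0812

Axis–angle → zyz. n̂ = (sinθₙcosφₙ, sinθₙsinφₙ, cosθₙ) = (-0.176664, -0.802487, -0.569916), ω = 1.0647.
R = I cosω + sinω [n̂]ₓ + (1−cosω) n̂n̂ᵀ gives
  R = [+0.500847, +0.571518, -0.650015; -0.425429, +0.816569, +0.390160; +0.753766, +0.081124, +0.652117]
β = atan2(√(R₁₃²+R₂₃²), R₃₃) = 0.860423; α = atan2(R₂₃, R₁₃) mod 2π = 2.601002; γ = atan2(R₃₂, −R₃₁) mod 2π = 3.034380
D^3_{0,0}(2.6010,0.8604,3.0344) = e^{-i·0·2.6010}·d^3_{0,0}(0.8604)·e^{-i·0·3.0344}. Compute d first:
c=cos(0.860423/2)=0.908878, s=sin(0.860423/2)=0.417063; N=√[6·6·6·6]=36.000000
The bounds max(0,m−m')=0 and min(l+m,l−m')=3 give 4 terms
  k=0: (−1)^0·36.0000/(36)·0.9089^6·0.4171^0 = +0.563679
  k=1: (−1)^1·36.0000/(4)·0.9089^4·0.4171^2 = -1.068237
  k=2: (−1)^2·36.0000/(4)·0.9089^2·0.4171^4 = +0.224937
  k=3: (−1)^3·36.0000/(36)·0.9089^0·0.4171^6 = -0.005263
d^3_{0,0}(0.8604) = +0.563679 -1.068237 +0.224937 -0.005263 = -0.284883
|D^3_{0,0}|² = |d^3_{0,0}(β)|² = (-0.284883)² = 0.081159 (the z-rotation phases have unit modulus)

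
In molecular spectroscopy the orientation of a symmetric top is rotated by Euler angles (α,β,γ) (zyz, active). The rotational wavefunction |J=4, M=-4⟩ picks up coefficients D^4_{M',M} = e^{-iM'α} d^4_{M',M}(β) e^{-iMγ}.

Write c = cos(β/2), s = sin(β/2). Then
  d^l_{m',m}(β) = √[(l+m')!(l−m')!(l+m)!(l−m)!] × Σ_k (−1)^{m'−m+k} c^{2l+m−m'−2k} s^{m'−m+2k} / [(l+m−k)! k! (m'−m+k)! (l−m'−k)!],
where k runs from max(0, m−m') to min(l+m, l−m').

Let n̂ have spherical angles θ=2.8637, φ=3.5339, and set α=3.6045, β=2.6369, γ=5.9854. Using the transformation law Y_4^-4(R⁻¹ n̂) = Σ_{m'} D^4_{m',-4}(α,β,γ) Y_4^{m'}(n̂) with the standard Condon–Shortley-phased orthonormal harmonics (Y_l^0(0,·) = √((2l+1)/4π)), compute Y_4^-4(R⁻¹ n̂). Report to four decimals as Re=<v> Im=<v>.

Need the full column D^4_{m',-4} for m'=−4..4 at α=3.6045, β=2.6369, γ=5.9854.
cos(β/2)=0.249677, sin(β/2)=0.968329
d^4_{-4,-4}: single k=0 term ⇒ +0.000015;  D = +0.000012+0.000009i
d^4_{-3,-4}: single k=0 term ⇒ -0.000166;  D = +0.000162+0.000033i
d^4_{-2,-4}: single k=0 term ⇒ +0.001202;  D = +0.001160-0.000315i
d^4_{-1,-4}: single k=0 term ⇒ -0.006593;  D = +0.004920-0.004388i
d^4_{0,-4}: single k=0 term ⇒ +0.028586;  D = +0.010594-0.026550i
d^4_{1,-4}: single k=0 term ⇒ -0.099162;  D = -0.008246-0.098818i
d^4_{2,-4}: single k=0 term ⇒ +0.271940;  D = -0.141248-0.232380i
d^4_{3,-4}: single k=0 term ⇒ -0.563747;  D = -0.477119-0.300280i
d^4_{4,-4}: single k=0 term ⇒ +0.773009;  D = -0.769237-0.076266i
Y_4^{m'}(θ=2.8637,φ=3.5339) and Σ D·Y over m':
  (+0.0000+0.0000i)·(+0.0000-0.0025i)  (+0.0002+0.0000i)·(+0.0095-0.0229i)  (+0.0012-0.0003i)·(+0.0975-0.0974i)  (+0.0049-0.0044i)·(+0.4005-0.1657i)  (+0.0106-0.0266i)·(+0.5488+0.0000i)  (-0.0082-0.0988i)·(-0.4005-0.1657i)  (-0.1412-0.2324i)·(+0.0975+0.0974i)  (-0.4771-0.3003i)·(-0.0095-0.0229i)  (-0.7692-0.0763i)·(+0.0000+0.0025i)
Y_4^-4(R⁻¹ n̂) = +0.000767-0.000871i

Re=0.0008 Im=-0.0009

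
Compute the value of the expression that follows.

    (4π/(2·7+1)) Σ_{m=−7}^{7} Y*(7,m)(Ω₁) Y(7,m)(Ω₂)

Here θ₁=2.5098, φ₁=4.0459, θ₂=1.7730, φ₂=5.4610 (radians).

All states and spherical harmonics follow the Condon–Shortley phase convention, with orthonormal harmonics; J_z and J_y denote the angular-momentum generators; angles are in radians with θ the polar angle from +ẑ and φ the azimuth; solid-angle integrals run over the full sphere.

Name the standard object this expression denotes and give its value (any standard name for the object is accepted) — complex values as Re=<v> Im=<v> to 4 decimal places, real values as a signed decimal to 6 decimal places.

This sum is the spherical-harmonic addition theorem: it equals the Legendre polynomial P_l(cos γ) of the angle γ between the two directions.
Summing Y*_{l m}(θ₁,φ₁)·Y_{l m}(θ₂,φ₂) over m ∈ [−7, 7]; prefactor 4π/(2·7+1) = 0.837758:
  [-7]  conj(Y_{7,-7})(Ω₁) = -0.012518-0.000588i ; Y_{7,-7}(Ω₂) = +0.374005-0.218076i ; Δ = -0.004810+0.002510i
  [-6]  conj(Y_{7,-6})(Ω₁) = -0.041930+0.048443i ; Y_{7,-6}(Ω₂) = -0.072706+0.324034i ; Δ = -0.012649-0.017109i
  [-5]  conj(Y_{7,-5})(Ω₁) = +0.037337+0.193254i ; Y_{7,-5}(Ω₂) = +0.089105+0.129836i ; Δ = -0.021764+0.022068i
  [-4]  conj(Y_{7,-4})(Ω₁) = +0.350075+0.180316i ; Y_{7,-4}(Ω₂) = -0.332396-0.049268i ; Δ = -0.107480-0.077184i
  [-3]  conj(Y_{7,-3})(Ω₁) = +0.428278-0.195729i ; Y_{7,-3}(Ω₂) = -0.046339+0.037094i ; Δ = -0.012586+0.024956i
  [-2]  conj(Y_{7,-2})(Ω₁) = +0.041591-0.171575i ; Y_{7,-2}(Ω₂) = +0.023930-0.324666i ; Δ = -0.054709-0.017609i
  [-1]  conj(Y_{7,-1})(Ω₁) = +0.198948+0.252936i ; Y_{7,-1}(Ω₂) = -0.014149-0.015230i ; Δ = +0.001037-0.006609i
  [+0]  conj(Y_{7,0})(Ω₁) = +0.290878-0.000000i ; Y_{7,0}(Ω₂) = +0.320819+0.000000i ; Δ = +0.093319+0.000000i
  [+1]  conj(Y_{7,1})(Ω₁) = -0.198948+0.252936i ; Y_{7,1}(Ω₂) = +0.014149-0.015230i ; Δ = +0.001037+0.006609i
  [+2]  conj(Y_{7,2})(Ω₁) = +0.041591+0.171575i ; Y_{7,2}(Ω₂) = +0.023930+0.324666i ; Δ = -0.054709+0.017609i
  [+3]  conj(Y_{7,3})(Ω₁) = -0.428278-0.195729i ; Y_{7,3}(Ω₂) = +0.046339+0.037094i ; Δ = -0.012586-0.024956i
  [+4]  conj(Y_{7,4})(Ω₁) = +0.350075-0.180316i ; Y_{7,4}(Ω₂) = -0.332396+0.049268i ; Δ = -0.107480+0.077184i
  [+5]  conj(Y_{7,5})(Ω₁) = -0.037337+0.193254i ; Y_{7,5}(Ω₂) = -0.089105+0.129836i ; Δ = -0.021764-0.022068i
  [+6]  conj(Y_{7,6})(Ω₁) = -0.041930-0.048443i ; Y_{7,6}(Ω₂) = -0.072706-0.324034i ; Δ = -0.012649+0.017109i
  [+7]  conj(Y_{7,7})(Ω₁) = +0.012518-0.000588i ; Y_{7,7}(Ω₂) = -0.374005-0.218076i ; Δ = -0.004810-0.002510i
Total Σ_m = -0.332602+0.000000i. Multiply by 0.837758: -0.278640+0.000000i. P_7(cos γ) = -0.278640

Legendre polynomial (addition theorem), -0.278640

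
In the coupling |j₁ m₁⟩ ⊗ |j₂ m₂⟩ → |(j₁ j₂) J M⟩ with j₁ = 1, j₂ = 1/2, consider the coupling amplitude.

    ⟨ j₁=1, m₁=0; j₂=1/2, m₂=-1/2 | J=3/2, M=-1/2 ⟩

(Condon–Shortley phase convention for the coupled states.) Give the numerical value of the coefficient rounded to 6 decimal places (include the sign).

+0.816497

triangle: 0!*2!*1!/4! = 2/24
(j±m)!: 1!*1!*0!*1!*1!*2! = 2
prefactor² = (2J+1)*Δ*N² = 2/3
  k=0: +1/(0!*0!*1!*0!*1!*1!) = 1
Σ = 1  ⇒  CG² = 2/3*1² = 2/3
CG = +√(2/3) = +0.816497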